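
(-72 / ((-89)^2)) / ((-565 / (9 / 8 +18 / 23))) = 3159 / 102933395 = 0.00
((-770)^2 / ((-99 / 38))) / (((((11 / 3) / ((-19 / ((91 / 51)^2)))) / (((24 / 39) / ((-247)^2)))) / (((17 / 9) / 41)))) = 0.17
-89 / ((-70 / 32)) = 1424 / 35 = 40.69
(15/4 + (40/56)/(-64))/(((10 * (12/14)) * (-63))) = -0.01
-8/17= -0.47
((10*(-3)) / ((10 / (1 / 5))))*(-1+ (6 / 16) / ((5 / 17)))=-33 / 200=-0.16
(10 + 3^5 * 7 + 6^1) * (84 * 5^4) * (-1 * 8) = -721140000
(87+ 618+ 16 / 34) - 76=10701 / 17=629.47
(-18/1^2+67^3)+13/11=3308208/11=300746.18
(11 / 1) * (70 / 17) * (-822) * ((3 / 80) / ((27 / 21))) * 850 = -1846075 / 2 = -923037.50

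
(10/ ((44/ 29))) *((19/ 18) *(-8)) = -5510/ 99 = -55.66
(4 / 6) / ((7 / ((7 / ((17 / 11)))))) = 22 / 51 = 0.43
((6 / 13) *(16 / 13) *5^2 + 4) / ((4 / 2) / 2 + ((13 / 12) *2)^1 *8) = 9228 / 9295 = 0.99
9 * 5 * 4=180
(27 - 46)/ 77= -19/ 77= -0.25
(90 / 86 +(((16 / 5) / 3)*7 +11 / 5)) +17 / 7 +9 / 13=162398 / 11739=13.83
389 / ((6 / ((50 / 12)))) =9725 / 36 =270.14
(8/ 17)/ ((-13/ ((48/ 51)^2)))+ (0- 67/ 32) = -4344759/ 2043808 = -2.13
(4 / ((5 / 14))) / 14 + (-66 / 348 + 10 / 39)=9803 / 11310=0.87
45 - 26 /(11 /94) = -177.18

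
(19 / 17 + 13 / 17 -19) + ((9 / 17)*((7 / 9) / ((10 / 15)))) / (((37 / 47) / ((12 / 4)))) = -18573 / 1258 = -14.76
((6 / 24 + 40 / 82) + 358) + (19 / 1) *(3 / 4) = 30585 / 82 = 372.99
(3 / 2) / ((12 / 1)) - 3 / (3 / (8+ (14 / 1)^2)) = -1631 / 8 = -203.88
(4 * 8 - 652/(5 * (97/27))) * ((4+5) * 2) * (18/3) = -225072/485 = -464.07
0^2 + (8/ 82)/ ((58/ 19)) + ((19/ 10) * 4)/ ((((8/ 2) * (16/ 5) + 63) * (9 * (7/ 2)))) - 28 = -793915394/ 28389753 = -27.96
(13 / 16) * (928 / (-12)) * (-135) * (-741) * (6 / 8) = -37713195 / 8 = -4714149.38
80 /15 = 16 /3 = 5.33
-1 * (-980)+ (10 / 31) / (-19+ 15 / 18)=3311360 / 3379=979.98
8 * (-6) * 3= -144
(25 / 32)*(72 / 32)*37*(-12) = -24975 / 32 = -780.47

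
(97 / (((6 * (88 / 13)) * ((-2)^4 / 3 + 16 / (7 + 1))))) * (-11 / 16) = -1261 / 5632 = -0.22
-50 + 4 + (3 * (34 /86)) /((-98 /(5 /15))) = -193861 /4214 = -46.00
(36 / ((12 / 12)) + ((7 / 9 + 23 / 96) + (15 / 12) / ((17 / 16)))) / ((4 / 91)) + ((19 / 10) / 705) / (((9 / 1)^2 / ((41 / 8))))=539855770019 / 621302400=868.91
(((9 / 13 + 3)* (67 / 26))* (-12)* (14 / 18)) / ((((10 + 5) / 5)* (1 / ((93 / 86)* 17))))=-3954608 / 7267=-544.19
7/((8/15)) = 105/8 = 13.12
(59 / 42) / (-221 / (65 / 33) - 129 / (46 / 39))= -6785 / 1070181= -0.01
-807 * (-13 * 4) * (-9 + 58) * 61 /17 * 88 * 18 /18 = 11037874848 /17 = 649286755.76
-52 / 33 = -1.58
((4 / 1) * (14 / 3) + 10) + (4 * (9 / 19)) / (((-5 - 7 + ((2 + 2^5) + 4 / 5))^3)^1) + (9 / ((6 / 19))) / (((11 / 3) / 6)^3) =53266765953 / 346914502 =153.54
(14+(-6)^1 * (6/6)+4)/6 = 2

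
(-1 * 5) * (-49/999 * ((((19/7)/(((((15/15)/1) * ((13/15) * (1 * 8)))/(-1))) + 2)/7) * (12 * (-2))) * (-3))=5855/1443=4.06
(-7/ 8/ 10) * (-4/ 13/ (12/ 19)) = 133/ 3120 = 0.04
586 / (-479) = -586 / 479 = -1.22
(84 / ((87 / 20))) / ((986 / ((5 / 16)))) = 175 / 28594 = 0.01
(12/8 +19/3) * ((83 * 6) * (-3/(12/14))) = -27307/2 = -13653.50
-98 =-98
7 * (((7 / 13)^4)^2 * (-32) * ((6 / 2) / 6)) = -645657712 / 815730721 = -0.79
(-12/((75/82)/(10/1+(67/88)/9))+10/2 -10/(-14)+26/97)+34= -155158793/1680525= -92.33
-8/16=-1/2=-0.50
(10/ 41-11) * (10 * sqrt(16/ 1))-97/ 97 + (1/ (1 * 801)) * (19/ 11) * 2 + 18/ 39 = -2023047023/ 4696263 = -430.78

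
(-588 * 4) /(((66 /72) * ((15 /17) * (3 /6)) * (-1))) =319872 /55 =5815.85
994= 994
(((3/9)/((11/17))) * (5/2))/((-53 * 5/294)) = -833/583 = -1.43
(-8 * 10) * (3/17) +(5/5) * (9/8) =-1767/136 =-12.99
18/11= 1.64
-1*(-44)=44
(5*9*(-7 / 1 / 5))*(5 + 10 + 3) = -1134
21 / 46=0.46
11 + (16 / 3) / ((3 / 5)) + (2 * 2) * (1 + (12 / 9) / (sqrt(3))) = 16 * sqrt(3) / 9 + 215 / 9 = 26.97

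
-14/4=-7/2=-3.50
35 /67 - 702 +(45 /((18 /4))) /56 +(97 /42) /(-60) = -118413829 /168840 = -701.34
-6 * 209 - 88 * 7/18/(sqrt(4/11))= -1254 - 154 * sqrt(11)/9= -1310.75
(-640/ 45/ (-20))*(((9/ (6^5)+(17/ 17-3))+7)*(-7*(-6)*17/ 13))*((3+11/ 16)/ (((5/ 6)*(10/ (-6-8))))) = -1210.05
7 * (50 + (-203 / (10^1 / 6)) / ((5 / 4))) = -8302 / 25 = -332.08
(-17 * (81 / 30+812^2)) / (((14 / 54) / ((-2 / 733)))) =3026401353 / 25655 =117965.36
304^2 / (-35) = -92416 / 35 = -2640.46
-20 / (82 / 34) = -340 / 41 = -8.29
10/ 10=1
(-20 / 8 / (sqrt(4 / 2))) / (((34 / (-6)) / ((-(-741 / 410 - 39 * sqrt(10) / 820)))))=0.61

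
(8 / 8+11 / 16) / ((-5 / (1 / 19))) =-27 / 1520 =-0.02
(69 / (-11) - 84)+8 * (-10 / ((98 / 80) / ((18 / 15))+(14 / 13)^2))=-126.96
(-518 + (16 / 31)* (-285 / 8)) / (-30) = 8314 / 465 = 17.88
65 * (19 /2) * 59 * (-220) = -8015150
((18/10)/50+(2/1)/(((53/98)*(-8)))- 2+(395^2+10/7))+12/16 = 28942591553/185500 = 156024.75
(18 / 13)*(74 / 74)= 18 / 13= 1.38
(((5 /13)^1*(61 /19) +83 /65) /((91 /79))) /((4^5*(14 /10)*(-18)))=-40843 /483345408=-0.00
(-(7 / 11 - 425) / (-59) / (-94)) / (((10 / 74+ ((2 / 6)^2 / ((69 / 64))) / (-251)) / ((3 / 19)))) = 40382123454 / 450308254759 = 0.09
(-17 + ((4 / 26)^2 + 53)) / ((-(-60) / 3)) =1522 / 845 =1.80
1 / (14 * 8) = 1 / 112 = 0.01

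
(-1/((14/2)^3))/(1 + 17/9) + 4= 35663/8918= 4.00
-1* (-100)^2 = -10000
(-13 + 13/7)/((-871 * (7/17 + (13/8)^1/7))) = 816/41071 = 0.02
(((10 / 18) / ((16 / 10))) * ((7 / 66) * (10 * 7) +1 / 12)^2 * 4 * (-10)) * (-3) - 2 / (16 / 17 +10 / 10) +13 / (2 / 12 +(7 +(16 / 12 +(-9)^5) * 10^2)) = 1449102013815539 / 617307177168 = 2347.46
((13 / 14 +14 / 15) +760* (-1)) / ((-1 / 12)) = 318418 / 35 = 9097.66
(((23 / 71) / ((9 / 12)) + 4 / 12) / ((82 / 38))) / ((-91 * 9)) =-3097 / 7152327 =-0.00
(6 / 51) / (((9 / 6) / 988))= 3952 / 51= 77.49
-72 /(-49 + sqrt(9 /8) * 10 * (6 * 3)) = -9720 * sqrt(2) /34049 -3528 /34049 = -0.51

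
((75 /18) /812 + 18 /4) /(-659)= -21949 /3210648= -0.01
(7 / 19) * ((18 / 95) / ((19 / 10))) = 252 / 6859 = 0.04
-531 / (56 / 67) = -35577 / 56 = -635.30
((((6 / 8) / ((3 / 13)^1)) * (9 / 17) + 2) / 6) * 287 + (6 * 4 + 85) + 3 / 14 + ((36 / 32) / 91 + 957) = 5774308 / 4641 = 1244.19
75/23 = 3.26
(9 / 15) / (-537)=-1 / 895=-0.00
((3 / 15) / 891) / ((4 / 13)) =13 / 17820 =0.00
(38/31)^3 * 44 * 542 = 1308587456/29791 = 43925.60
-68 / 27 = -2.52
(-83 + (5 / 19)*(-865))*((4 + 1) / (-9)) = 29510 / 171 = 172.57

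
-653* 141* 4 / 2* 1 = -184146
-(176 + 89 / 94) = -16633 / 94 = -176.95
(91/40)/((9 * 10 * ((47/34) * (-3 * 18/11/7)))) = -119119/4568400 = -0.03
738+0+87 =825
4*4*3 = 48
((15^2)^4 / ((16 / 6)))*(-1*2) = -7688671875 / 4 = -1922167968.75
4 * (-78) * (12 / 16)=-234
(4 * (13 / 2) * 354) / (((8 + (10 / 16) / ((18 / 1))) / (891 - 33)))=87474816 / 89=982863.10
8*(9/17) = 72/17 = 4.24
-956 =-956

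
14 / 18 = 7 / 9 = 0.78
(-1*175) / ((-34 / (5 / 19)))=875 / 646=1.35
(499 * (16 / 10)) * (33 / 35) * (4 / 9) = 175648 / 525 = 334.57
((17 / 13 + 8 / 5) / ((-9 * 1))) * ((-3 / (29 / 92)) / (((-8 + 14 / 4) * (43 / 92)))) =-1.46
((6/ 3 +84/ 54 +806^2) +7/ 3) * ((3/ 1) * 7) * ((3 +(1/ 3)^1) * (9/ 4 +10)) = 10027222555/ 18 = 557067919.72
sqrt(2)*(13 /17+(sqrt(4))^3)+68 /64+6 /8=14.21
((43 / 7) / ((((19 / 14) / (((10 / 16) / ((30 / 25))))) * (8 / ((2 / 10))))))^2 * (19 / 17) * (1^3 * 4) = 46225 / 2976768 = 0.02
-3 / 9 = -1 / 3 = -0.33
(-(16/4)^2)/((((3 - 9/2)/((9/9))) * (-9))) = -32/27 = -1.19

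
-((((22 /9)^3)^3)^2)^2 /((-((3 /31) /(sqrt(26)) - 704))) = -37366799728135674860303606746059387081442274905082036224 /278979565425094646693897418586814153732060247 - 65853400152506194415998630206088193452237259800576 *sqrt(26) /92993188475031548897965806195604717910686749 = -133944602840.40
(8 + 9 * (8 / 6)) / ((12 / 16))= 80 / 3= 26.67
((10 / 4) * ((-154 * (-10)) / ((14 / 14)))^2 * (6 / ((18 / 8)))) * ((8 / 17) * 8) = 3035648000 / 51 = 59522509.80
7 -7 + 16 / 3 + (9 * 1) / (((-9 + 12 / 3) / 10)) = -38 / 3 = -12.67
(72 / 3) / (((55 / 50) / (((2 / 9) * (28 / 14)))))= 320 / 33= 9.70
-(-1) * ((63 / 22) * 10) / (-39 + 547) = 315 / 5588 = 0.06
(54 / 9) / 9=2 / 3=0.67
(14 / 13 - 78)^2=1000000 / 169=5917.16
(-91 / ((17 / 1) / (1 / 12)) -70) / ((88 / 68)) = -14371 / 264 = -54.44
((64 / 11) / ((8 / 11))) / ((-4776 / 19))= -19 / 597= -0.03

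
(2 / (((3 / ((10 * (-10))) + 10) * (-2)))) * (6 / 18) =-100 / 2991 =-0.03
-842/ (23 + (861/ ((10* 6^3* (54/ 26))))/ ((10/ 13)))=-163684800/ 4519703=-36.22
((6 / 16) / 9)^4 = 1 / 331776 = 0.00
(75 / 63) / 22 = 25 / 462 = 0.05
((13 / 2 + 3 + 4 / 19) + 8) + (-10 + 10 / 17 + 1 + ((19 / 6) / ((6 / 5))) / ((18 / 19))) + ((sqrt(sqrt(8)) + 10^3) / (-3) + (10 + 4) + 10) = -62215421 / 209304 - 2^(3 / 4) / 3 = -297.81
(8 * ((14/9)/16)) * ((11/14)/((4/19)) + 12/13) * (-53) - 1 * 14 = -192721/936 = -205.90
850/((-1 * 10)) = -85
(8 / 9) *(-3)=-8 / 3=-2.67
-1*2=-2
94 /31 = 3.03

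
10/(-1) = -10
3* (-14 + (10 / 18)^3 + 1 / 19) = -190810 / 4617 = -41.33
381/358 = 1.06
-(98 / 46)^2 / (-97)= 2401 / 51313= 0.05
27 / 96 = 9 / 32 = 0.28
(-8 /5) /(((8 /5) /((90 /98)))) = -45 /49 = -0.92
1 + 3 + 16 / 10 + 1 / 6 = 173 / 30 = 5.77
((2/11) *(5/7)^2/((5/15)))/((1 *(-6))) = -25/539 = -0.05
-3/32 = -0.09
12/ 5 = 2.40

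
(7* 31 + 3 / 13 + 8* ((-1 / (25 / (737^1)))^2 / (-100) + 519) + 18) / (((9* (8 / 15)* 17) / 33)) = 1205921552 / 690625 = 1746.13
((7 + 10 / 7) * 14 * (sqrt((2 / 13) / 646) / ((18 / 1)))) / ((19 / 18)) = 118 * sqrt(4199) / 79781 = 0.10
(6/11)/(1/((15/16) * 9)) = 405/88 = 4.60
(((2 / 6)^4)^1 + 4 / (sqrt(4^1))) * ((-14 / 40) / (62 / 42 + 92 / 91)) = -14833 / 52380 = -0.28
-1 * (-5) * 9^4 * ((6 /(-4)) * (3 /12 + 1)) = -492075 /8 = -61509.38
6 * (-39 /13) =-18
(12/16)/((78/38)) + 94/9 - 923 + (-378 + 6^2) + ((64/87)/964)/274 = -1254.19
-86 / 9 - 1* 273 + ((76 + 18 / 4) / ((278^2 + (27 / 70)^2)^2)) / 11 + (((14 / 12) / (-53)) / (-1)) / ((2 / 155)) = -280.85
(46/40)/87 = 0.01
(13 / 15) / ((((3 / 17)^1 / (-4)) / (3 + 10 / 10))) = -3536 / 45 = -78.58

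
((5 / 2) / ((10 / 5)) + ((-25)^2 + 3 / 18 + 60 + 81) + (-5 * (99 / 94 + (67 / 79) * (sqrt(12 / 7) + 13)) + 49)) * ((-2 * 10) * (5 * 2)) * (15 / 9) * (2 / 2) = -8421352750 / 33417 + 670000 * sqrt(21) / 1659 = -250157.33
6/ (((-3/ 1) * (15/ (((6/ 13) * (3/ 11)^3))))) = -108/ 86515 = -0.00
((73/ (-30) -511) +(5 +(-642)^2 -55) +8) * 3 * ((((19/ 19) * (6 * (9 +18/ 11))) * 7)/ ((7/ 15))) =13002714621/ 11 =1182064965.55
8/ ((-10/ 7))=-28/ 5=-5.60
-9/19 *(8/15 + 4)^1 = -204/95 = -2.15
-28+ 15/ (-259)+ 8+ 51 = 8014/ 259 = 30.94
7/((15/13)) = 91/15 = 6.07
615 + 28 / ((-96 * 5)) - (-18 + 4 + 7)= 74633 / 120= 621.94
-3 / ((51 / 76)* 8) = -19 / 34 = -0.56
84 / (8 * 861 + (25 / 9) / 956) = 722736 / 59264377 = 0.01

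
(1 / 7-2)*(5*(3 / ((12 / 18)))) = -585 / 14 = -41.79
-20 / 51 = -0.39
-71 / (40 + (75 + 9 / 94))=-0.62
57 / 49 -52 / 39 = -0.17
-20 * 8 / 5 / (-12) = 8 / 3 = 2.67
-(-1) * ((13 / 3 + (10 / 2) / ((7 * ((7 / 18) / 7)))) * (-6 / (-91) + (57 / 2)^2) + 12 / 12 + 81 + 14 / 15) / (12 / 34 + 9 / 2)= 9126917959 / 3153150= 2894.54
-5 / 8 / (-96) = 5 / 768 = 0.01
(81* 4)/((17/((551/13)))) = 178524/221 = 807.80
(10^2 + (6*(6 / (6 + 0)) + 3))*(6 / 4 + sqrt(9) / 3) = 545 / 2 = 272.50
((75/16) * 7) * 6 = 1575/8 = 196.88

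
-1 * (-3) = 3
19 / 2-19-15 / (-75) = -93 / 10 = -9.30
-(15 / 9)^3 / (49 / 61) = -7625 / 1323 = -5.76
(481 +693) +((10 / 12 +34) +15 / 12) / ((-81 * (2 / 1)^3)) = 9128591 / 7776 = 1173.94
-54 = -54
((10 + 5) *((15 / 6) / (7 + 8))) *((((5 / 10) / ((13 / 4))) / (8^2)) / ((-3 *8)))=-5 / 19968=-0.00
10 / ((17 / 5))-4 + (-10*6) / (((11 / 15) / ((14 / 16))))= -27171 / 374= -72.65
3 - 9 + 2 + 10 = 6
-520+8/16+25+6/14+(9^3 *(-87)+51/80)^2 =180203321581247/44800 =4022395571.01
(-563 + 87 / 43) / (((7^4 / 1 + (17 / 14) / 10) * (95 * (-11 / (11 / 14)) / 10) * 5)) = 96488 / 274640269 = 0.00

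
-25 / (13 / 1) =-1.92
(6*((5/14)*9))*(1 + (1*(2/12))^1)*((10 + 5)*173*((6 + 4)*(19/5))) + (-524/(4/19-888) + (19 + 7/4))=37425813267/16868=2218746.34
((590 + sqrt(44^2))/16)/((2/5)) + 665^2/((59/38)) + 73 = 269035227/944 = 284994.94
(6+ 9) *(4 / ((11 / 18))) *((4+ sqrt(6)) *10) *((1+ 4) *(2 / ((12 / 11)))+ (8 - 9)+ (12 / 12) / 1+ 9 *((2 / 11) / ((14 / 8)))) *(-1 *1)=-33602400 / 847 - 8400600 *sqrt(6) / 847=-63966.45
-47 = -47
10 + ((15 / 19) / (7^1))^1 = 1345 / 133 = 10.11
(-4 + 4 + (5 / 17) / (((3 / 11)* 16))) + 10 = 8215 / 816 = 10.07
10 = 10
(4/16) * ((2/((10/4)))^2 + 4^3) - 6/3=354/25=14.16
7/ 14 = 1/ 2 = 0.50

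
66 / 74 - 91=-3334 / 37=-90.11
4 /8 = 1 /2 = 0.50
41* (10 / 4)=205 / 2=102.50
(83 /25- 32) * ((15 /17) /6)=-717 /170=-4.22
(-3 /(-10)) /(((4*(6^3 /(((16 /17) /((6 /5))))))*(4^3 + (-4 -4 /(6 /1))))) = 1 /217872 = 0.00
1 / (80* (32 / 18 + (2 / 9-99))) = -1 / 7760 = -0.00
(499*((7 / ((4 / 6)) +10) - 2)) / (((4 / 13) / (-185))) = -44403515 / 8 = -5550439.38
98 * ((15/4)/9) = 245/6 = 40.83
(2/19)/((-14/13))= -0.10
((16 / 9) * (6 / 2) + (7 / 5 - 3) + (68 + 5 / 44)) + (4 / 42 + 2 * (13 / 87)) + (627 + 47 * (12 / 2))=131466677 / 133980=981.24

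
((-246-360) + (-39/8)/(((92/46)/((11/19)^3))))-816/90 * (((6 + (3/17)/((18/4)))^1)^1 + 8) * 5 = -1227624589/987696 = -1242.92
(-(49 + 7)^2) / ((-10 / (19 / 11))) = 29792 / 55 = 541.67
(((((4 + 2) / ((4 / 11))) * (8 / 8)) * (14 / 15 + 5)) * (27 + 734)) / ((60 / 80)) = 1490038 / 15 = 99335.87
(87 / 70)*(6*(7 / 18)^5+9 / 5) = 84633223 / 36741600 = 2.30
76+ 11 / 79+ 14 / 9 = 77.69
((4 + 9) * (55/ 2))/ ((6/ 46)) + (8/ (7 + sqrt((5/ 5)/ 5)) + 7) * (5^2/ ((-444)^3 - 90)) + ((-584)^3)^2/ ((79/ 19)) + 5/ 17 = 25 * sqrt(5)/ 2669618457 + 34208088039800323994218660036/ 3585297587751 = 9541213024177028.52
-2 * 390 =-780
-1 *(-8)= 8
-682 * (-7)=4774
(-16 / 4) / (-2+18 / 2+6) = -4 / 13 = -0.31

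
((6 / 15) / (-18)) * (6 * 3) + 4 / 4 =3 / 5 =0.60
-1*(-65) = 65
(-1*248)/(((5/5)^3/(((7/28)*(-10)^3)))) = 62000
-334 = -334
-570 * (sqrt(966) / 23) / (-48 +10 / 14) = 3990 * sqrt(966) / 7613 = 16.29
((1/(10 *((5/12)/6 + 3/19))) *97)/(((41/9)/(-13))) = -7762716/63755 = -121.76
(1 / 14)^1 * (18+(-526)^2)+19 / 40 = 5534013 / 280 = 19764.33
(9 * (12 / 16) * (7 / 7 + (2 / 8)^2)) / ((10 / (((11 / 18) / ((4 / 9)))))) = 5049 / 5120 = 0.99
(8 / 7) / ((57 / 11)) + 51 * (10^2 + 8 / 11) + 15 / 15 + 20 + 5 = 22661774 / 4389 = 5163.31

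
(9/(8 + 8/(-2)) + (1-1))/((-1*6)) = -3/8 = -0.38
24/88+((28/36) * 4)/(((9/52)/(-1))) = -17.70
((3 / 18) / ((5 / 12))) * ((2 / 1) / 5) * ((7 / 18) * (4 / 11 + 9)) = 1442 / 2475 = 0.58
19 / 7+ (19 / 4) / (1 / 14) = 969 / 14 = 69.21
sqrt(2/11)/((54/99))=sqrt(22)/6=0.78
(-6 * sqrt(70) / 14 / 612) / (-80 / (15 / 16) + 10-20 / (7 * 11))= 11 * sqrt(70) / 1187416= 0.00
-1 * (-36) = 36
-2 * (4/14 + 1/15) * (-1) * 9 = 222/35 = 6.34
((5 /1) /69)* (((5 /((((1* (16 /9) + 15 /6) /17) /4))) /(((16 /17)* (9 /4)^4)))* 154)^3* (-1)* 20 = -5062015110348800000 /26732013741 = -189361533.31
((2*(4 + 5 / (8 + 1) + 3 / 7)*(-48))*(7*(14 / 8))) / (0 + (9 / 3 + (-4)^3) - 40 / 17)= 298928 / 3231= 92.52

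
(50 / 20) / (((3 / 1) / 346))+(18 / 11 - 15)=9074 / 33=274.97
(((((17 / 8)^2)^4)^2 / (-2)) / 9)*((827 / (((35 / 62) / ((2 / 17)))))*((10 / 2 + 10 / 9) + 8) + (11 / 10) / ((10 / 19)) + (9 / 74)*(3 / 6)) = -13805443561057697984897313997 / 590506353641285222400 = -23378992.41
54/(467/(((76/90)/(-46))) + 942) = -0.00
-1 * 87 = -87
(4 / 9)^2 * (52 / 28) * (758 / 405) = 157664 / 229635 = 0.69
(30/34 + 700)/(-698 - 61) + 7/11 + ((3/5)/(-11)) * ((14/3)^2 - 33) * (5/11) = -1253/141933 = -0.01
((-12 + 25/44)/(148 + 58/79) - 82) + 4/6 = -126267211/1551000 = -81.41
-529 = -529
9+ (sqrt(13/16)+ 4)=sqrt(13)/4+ 13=13.90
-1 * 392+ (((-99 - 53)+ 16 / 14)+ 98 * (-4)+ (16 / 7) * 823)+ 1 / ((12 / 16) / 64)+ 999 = 2030.62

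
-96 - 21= -117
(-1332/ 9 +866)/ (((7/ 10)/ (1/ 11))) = 7180/ 77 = 93.25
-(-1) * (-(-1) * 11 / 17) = 11 / 17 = 0.65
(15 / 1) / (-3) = -5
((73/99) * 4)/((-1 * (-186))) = 146/9207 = 0.02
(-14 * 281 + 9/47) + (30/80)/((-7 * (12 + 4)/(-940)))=-3930.66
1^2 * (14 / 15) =14 / 15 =0.93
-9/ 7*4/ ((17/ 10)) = -360/ 119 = -3.03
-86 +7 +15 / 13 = -1012 / 13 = -77.85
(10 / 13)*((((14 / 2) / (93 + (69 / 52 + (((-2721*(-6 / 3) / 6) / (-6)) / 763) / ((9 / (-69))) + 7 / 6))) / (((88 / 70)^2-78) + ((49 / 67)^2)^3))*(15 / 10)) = -319595931977402083500 / 292763784373758115708879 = -0.00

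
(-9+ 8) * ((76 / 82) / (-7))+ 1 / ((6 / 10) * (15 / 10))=3212 / 2583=1.24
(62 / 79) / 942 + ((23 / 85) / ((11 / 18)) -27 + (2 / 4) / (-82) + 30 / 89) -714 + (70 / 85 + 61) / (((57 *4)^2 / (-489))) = -543207444126879041 / 733264495758960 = -740.81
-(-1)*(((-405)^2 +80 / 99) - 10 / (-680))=1104221839 / 6732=164025.82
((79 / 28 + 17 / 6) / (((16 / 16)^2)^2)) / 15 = 95 / 252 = 0.38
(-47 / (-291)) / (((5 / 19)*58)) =893 / 84390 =0.01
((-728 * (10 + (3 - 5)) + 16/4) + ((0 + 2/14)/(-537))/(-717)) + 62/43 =-674334400151/115893729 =-5818.56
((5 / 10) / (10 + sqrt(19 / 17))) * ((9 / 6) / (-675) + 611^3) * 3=1744958352133 / 50430- 102644608949 * sqrt(323) / 504300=30943553.45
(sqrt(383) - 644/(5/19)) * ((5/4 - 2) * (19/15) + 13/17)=192717/425 - 63 * sqrt(383)/340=449.83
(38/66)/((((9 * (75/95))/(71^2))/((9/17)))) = 1819801/8415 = 216.26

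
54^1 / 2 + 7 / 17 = 466 / 17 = 27.41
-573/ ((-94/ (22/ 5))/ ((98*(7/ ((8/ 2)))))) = 2161929/ 470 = 4599.85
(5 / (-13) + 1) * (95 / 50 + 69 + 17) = 3516 / 65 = 54.09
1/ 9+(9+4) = 118/ 9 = 13.11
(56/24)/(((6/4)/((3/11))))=14/33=0.42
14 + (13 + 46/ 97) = 2665/ 97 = 27.47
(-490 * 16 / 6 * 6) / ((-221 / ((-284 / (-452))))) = 556640 / 24973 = 22.29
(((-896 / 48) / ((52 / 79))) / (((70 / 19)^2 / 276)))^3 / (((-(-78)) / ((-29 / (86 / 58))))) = 949385019791879929892 / 19745915109375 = 48080071.98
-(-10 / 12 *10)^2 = -625 / 9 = -69.44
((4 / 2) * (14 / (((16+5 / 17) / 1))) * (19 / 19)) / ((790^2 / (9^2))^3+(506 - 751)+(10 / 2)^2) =63241479 / 16833806286732746365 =0.00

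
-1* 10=-10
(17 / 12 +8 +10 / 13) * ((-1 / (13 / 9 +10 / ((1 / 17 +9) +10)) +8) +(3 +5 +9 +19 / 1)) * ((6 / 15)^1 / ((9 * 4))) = 11022893 / 2239380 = 4.92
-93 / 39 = -31 / 13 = -2.38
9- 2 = 7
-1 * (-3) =3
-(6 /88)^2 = -9 /1936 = -0.00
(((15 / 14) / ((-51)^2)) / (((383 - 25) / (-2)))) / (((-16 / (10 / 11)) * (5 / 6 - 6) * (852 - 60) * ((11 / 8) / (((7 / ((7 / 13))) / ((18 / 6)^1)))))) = -325 / 3227322859992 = -0.00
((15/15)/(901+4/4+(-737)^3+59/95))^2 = 9025/1446272669254870269796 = 0.00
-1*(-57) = 57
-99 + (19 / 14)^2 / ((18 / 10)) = -172831 / 1764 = -97.98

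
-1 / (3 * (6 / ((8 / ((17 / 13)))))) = -52 / 153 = -0.34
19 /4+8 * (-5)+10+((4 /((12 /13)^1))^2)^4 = 3262260223 /26244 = 124304.99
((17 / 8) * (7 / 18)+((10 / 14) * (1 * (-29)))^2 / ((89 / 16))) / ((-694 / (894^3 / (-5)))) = 16053911.72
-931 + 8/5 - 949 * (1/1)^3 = -9392/5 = -1878.40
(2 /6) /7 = 1 /21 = 0.05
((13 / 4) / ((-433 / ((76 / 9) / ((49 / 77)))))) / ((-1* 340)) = 2717 / 9274860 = 0.00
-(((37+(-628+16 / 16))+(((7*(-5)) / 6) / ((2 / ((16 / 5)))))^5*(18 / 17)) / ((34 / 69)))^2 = -159163319871822841 / 6765201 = -23526768808.76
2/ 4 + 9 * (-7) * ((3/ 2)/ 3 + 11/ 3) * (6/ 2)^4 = -21262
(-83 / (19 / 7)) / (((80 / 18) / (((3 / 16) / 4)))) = -15687 / 48640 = -0.32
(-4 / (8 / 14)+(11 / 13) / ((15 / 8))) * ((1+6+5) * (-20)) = 20432 / 13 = 1571.69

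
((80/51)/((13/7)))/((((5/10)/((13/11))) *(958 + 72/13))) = 7280/3513543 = 0.00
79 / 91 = 0.87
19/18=1.06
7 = 7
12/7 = 1.71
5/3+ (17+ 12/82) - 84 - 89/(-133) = -1055447/16359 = -64.52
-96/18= -16/3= -5.33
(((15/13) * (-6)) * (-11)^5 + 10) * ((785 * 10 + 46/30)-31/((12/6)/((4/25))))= 8751525410.13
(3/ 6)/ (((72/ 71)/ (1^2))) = 71/ 144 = 0.49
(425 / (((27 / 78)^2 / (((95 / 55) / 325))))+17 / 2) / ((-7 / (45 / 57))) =-243695 / 79002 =-3.08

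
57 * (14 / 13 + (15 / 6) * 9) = 34941 / 26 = 1343.88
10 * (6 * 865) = 51900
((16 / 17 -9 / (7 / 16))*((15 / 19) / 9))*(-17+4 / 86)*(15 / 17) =42573600 / 1652791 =25.76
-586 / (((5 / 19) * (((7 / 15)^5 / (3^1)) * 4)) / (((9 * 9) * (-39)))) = 8012690960625 / 33614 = 238373622.91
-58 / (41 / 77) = -4466 / 41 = -108.93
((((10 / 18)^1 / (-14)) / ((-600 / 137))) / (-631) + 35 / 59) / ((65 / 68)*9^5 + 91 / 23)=130561592747 / 12423882977529660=0.00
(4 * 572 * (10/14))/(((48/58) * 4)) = 20735/42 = 493.69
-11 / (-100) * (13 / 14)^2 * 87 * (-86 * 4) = -6954519 / 2450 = -2838.58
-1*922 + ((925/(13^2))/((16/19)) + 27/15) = -12353229/13520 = -913.70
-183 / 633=-61 / 211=-0.29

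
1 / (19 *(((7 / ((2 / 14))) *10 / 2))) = 1 / 4655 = 0.00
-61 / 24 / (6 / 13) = -793 / 144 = -5.51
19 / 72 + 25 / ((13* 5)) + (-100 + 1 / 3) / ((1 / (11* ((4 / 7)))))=-4100423 / 6552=-625.83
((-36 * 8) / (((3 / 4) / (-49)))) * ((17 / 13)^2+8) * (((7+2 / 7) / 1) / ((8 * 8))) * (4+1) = 17575110 / 169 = 103994.73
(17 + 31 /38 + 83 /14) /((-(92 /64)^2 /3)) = -2425344 /70357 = -34.47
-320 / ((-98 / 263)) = 858.78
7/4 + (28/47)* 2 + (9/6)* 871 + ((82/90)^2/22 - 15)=5420890639/4187700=1294.48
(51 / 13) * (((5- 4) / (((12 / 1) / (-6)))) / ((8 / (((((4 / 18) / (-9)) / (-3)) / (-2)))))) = 17 / 16848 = 0.00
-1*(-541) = 541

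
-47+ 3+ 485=441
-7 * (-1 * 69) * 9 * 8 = 34776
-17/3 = -5.67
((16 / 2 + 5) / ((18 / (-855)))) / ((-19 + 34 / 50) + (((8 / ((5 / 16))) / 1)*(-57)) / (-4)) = -30875 / 17324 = -1.78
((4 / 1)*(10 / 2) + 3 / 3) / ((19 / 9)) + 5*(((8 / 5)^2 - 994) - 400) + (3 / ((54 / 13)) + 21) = -11842657 / 1710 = -6925.53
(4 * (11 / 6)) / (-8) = -11 / 12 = -0.92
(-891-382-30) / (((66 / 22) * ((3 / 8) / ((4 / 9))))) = -41696 / 81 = -514.77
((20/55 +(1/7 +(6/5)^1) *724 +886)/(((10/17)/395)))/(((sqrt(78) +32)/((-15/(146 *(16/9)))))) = -12973424319/5317466 +12973424319 *sqrt(78)/170158912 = -1766.42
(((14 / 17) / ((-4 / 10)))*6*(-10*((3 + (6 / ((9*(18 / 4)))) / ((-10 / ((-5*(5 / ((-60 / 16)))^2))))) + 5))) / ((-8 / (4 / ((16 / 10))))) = -432250 / 1377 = -313.91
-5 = -5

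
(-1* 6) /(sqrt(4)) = -3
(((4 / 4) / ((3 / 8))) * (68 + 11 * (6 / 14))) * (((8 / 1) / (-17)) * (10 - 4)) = -65152 / 119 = -547.50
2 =2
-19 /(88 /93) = -1767 /88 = -20.08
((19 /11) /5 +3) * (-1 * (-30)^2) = -33120 /11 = -3010.91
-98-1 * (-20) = -78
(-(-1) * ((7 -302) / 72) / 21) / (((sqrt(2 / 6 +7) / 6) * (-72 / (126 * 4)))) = 295 * sqrt(66) / 792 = 3.03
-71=-71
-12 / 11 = -1.09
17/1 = 17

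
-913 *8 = -7304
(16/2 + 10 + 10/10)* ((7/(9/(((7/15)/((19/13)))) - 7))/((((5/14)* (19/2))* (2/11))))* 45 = 441441/964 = 457.93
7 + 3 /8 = 59 /8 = 7.38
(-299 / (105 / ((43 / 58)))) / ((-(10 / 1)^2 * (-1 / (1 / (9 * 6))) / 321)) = -1375699 / 10962000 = -0.13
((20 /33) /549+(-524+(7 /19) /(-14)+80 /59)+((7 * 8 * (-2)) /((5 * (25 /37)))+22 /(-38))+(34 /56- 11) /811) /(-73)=32075844281871589 /4208270576548500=7.62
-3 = -3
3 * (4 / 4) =3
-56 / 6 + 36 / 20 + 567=8392 / 15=559.47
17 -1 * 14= 3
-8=-8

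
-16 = -16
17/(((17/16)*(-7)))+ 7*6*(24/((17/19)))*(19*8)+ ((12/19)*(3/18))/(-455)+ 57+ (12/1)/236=1485298013624/8670935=171296.18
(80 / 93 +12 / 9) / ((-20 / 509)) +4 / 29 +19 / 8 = -1917131 / 35960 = -53.31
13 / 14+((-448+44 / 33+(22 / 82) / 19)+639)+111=9955303 / 32718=304.28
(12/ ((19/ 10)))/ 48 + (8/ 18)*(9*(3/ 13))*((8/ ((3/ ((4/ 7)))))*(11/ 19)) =3271/ 3458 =0.95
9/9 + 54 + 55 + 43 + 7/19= 2914/19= 153.37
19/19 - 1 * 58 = -57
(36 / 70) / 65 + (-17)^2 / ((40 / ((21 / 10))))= 552567 / 36400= 15.18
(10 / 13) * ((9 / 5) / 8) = 9 / 52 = 0.17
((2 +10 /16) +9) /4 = 93 /32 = 2.91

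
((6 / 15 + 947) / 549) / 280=1579 / 256200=0.01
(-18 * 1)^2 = 324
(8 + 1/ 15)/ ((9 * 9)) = 121/ 1215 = 0.10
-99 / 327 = -33 / 109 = -0.30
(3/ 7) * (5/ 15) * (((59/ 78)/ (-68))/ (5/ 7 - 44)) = 59/ 1607112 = 0.00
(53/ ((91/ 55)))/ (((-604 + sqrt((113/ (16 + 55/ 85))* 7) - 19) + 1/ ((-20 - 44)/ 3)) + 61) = -146087860160/ 2562855785637 - 11939840* sqrt(3805501)/ 33317125213281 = -0.06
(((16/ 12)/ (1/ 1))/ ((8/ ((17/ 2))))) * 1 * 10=85/ 6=14.17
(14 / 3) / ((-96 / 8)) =-7 / 18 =-0.39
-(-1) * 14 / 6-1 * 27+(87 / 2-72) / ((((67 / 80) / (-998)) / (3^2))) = 61431922 / 201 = 305631.45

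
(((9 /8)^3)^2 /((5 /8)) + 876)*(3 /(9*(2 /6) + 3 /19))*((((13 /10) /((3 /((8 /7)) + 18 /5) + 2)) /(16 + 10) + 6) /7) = 676051433733 /943308800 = 716.68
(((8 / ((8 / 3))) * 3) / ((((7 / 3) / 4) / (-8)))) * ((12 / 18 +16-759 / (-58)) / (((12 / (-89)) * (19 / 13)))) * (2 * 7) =260898.25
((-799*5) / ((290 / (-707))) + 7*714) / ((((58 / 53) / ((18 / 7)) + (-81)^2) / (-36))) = -3669557661 / 45382100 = -80.86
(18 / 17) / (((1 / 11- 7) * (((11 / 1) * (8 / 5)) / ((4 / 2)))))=-45 / 2584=-0.02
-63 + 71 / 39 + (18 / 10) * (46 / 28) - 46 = -284527 / 2730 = -104.22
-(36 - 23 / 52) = -1849 / 52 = -35.56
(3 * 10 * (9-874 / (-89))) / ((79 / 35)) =1758750 / 7031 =250.14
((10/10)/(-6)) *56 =-28/3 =-9.33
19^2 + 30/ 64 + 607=968.47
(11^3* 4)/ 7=5324/ 7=760.57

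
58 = 58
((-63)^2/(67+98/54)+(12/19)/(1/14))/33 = 782747/388322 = 2.02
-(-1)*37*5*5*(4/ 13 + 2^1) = 27750/ 13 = 2134.62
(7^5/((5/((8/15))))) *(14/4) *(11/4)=1294139/75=17255.19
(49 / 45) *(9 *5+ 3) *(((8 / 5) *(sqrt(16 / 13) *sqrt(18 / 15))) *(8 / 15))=200704 *sqrt(390) / 73125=54.20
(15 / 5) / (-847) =-3 / 847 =-0.00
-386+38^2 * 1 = 1058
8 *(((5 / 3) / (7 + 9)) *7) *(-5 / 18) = -175 / 108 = -1.62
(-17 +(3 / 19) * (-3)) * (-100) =33200 / 19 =1747.37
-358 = -358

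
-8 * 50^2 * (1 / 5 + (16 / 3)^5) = -20972492000 / 243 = -86306551.44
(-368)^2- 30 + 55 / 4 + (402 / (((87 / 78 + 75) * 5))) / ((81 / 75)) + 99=9654112577 / 71244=135507.73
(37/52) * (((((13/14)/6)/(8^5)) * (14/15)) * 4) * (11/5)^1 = 407/14745600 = 0.00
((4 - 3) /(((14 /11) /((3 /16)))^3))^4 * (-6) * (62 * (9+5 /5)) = -775568624453138006865 /1994739708184051698234294272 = -0.00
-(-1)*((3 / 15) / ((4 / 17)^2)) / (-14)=-289 / 1120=-0.26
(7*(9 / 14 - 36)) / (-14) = 495 / 28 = 17.68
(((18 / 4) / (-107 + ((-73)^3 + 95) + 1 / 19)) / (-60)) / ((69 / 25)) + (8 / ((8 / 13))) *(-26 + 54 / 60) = -88756549733 / 272009040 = -326.30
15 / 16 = 0.94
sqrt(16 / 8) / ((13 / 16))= 16 *sqrt(2) / 13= 1.74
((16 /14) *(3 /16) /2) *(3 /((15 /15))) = 9 /28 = 0.32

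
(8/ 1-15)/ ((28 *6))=-1/ 24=-0.04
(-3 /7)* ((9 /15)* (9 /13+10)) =-2.75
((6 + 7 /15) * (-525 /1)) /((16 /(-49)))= 166355 /16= 10397.19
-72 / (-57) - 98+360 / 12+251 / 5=-1571 / 95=-16.54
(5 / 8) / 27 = 5 / 216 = 0.02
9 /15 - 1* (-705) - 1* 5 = 3503 /5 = 700.60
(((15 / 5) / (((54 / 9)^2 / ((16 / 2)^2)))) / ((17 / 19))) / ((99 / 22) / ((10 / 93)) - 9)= 6080 / 33507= 0.18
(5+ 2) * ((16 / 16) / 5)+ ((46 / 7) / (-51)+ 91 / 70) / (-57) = 56141 / 40698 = 1.38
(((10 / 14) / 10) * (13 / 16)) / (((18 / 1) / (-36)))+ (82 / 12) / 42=47 / 1008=0.05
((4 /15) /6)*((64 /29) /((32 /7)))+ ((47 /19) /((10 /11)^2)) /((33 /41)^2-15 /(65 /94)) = -9181128157 /76018990500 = -0.12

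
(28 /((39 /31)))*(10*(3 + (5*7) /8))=64015 /39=1641.41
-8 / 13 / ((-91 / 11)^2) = -968 / 107653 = -0.01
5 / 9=0.56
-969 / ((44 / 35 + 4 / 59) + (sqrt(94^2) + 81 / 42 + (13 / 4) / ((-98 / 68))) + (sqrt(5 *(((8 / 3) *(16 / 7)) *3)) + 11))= -7153820855755 / 776184854283 + 77131301800 *sqrt(70) / 776184854283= -8.39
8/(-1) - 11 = -19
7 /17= 0.41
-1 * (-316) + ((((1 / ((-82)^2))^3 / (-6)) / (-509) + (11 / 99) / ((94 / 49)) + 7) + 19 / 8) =42602270166481860701 / 130909528808574336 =325.43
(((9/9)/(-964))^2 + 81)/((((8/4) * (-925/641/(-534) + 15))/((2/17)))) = 12882744194619/40564093330360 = 0.32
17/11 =1.55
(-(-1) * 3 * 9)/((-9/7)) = -21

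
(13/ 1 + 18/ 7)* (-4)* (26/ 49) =-11336/ 343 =-33.05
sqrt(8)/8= sqrt(2)/4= 0.35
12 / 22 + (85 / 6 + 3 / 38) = 9274 / 627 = 14.79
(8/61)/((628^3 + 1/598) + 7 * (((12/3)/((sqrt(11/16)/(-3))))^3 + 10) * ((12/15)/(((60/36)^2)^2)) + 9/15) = 24666175895961600000 * sqrt(11)/17392747486368631998890541873790391 + 9209783027204493626750000/17392747486368631998890541873790391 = 0.00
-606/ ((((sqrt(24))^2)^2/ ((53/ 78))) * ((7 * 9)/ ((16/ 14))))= -5353/ 412776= -0.01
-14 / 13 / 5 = -14 / 65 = -0.22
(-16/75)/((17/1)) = -16/1275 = -0.01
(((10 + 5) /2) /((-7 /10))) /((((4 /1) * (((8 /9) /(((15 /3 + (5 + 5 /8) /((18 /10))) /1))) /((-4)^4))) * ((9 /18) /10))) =-877500 /7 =-125357.14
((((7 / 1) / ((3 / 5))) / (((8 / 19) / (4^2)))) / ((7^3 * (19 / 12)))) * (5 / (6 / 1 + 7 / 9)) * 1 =1800 / 2989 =0.60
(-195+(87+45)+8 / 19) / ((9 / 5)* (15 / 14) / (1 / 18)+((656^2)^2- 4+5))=-8323 / 24630146699918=-0.00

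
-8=-8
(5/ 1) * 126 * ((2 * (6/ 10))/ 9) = 84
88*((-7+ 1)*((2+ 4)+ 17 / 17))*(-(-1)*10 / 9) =-12320 / 3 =-4106.67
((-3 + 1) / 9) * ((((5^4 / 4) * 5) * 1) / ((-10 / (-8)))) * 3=-1250 / 3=-416.67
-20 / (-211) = 20 / 211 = 0.09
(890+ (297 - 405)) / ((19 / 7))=288.11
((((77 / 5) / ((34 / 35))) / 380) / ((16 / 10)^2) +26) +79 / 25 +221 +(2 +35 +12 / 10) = 1192262959 / 4134400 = 288.38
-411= -411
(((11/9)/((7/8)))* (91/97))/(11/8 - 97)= -9152/667845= -0.01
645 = 645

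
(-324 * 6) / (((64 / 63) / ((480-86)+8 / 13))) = -39267585 / 52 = -755145.87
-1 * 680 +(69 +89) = -522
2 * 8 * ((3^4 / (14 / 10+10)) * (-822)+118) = -1739648 / 19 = -91560.42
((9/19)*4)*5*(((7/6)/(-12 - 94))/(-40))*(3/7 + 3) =9/1007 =0.01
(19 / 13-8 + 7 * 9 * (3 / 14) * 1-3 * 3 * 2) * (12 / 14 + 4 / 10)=-902 / 65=-13.88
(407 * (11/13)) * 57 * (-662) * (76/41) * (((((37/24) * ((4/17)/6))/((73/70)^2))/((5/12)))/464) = -9698846682910/1400296001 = -6926.28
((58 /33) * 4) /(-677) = -232 /22341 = -0.01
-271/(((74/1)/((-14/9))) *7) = 271/333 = 0.81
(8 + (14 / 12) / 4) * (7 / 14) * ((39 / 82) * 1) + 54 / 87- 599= -22692113 / 38048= -596.41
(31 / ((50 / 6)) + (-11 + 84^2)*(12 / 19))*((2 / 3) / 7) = 201454 / 475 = 424.11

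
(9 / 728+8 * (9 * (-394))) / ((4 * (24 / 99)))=-29254.49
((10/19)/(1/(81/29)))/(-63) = -90/3857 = -0.02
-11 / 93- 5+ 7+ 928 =86479 / 93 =929.88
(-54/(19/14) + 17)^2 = 187489/361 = 519.36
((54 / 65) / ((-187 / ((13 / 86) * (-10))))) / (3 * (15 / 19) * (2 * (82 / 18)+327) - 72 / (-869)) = 81054 / 9608989883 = 0.00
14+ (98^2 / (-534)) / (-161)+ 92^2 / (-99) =-14466028 / 202653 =-71.38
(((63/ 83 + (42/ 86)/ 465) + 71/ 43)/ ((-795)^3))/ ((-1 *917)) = 1333891/ 254887752434923125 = 0.00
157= 157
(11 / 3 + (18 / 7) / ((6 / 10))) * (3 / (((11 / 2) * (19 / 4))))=1336 / 1463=0.91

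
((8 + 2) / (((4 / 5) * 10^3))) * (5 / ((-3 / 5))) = -5 / 48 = -0.10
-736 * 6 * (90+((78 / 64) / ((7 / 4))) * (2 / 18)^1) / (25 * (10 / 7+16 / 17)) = -23668012 / 3525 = -6714.33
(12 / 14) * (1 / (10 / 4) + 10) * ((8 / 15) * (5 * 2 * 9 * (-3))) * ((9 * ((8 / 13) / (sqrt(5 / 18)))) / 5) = -746496 * sqrt(10) / 875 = -2697.86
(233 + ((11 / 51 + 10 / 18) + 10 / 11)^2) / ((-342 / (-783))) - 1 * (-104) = 23102390285 / 35878194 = 643.91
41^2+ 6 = 1687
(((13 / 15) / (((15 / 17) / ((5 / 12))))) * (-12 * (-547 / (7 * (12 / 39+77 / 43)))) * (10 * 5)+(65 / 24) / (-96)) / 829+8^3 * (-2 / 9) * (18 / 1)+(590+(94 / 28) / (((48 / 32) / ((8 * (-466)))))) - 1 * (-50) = -8986060386467 / 922537728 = -9740.59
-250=-250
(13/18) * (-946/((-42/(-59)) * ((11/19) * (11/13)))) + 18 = -8071463/4158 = -1941.19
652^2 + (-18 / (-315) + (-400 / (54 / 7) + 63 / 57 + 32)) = 7632406751 / 17955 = 425085.31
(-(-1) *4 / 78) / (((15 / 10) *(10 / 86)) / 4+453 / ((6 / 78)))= 688 / 79007409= 0.00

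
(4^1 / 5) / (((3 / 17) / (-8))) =-544 / 15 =-36.27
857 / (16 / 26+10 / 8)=44564 / 97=459.42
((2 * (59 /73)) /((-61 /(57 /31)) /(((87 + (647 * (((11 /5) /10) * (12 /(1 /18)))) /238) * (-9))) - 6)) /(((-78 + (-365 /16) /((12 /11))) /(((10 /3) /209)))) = 1311394302720 /30102570451416617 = 0.00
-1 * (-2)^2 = -4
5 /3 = 1.67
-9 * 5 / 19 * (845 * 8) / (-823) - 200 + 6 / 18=-8453963 / 46911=-180.21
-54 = -54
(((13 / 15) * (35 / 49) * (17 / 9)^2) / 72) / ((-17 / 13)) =-2873 / 122472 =-0.02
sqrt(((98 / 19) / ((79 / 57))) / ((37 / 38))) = 14 *sqrt(166611) / 2923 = 1.96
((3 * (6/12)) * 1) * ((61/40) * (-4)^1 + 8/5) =-27/4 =-6.75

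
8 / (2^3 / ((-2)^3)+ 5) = 2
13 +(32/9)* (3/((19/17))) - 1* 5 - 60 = -2420/57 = -42.46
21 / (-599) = -21 / 599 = -0.04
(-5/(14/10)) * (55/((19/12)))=-16500/133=-124.06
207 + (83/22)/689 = 3137789/15158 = 207.01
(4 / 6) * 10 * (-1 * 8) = -160 / 3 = -53.33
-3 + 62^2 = 3841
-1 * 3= -3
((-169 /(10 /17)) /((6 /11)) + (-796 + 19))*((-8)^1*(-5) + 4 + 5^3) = -13219687 /60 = -220328.12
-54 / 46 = -1.17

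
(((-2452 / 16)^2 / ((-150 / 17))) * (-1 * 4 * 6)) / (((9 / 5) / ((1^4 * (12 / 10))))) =6388073 / 150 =42587.15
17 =17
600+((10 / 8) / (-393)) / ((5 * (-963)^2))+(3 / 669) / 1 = 195058318122245 / 325094767164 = 600.00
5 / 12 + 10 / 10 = 17 / 12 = 1.42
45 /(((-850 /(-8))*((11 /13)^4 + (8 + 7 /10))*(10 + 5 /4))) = 913952 /223653445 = 0.00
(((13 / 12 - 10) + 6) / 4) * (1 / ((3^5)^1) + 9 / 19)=-38605 / 110808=-0.35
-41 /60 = -0.68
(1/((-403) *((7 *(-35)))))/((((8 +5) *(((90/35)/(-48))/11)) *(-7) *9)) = 0.00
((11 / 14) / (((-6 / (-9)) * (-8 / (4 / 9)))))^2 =121 / 28224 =0.00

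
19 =19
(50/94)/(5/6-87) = -150/24299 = -0.01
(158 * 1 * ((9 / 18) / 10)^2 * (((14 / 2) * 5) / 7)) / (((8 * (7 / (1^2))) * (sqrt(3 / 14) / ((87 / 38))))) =2291 * sqrt(42) / 85120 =0.17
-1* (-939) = 939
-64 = -64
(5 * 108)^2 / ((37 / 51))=14871600 / 37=401935.14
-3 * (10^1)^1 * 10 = -300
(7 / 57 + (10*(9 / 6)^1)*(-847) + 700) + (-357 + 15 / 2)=-1408399 / 114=-12354.38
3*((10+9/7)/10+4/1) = 1077/70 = 15.39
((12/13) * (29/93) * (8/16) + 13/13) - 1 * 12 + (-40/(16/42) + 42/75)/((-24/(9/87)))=-10.41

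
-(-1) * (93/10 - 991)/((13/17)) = -166889/130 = -1283.76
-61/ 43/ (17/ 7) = -427/ 731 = -0.58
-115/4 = -28.75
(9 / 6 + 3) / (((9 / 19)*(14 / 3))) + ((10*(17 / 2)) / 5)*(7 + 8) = 7197 / 28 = 257.04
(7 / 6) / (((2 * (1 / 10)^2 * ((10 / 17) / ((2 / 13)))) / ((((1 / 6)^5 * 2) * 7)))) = 4165 / 151632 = 0.03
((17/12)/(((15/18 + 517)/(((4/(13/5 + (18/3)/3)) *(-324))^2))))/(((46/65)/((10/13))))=8922960000/37802869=236.04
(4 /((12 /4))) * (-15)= -20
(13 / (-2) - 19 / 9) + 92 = 1501 / 18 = 83.39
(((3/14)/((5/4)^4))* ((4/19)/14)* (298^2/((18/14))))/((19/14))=45467648/676875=67.17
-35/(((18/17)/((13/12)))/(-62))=2220.23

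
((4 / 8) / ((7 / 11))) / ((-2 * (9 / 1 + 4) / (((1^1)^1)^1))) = -11 / 364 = -0.03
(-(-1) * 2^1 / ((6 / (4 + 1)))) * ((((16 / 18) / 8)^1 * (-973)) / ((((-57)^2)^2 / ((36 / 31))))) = -19460 / 981708093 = -0.00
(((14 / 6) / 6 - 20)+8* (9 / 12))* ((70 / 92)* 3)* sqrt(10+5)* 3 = -8575* sqrt(15) / 92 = -360.99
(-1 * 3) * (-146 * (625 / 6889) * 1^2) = 273750 / 6889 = 39.74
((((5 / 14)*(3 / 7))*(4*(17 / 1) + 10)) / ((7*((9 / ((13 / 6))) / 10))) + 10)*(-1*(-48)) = 232240 / 343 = 677.08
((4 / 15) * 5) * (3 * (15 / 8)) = 15 / 2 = 7.50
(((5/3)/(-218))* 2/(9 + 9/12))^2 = 400/162639009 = 0.00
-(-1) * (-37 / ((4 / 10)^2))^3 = -791453125 / 64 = -12366455.08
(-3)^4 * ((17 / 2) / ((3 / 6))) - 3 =1374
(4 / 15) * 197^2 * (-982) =-10162783.47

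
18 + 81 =99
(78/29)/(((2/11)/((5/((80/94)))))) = 20163/232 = 86.91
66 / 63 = 22 / 21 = 1.05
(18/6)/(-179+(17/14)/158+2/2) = -6636/393719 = -0.02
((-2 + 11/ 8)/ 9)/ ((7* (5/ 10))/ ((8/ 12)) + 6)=-1/ 162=-0.01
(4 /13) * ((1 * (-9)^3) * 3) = -8748 /13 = -672.92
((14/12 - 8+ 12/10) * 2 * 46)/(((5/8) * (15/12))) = -248768/375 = -663.38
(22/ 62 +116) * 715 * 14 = 1164711.94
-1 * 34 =-34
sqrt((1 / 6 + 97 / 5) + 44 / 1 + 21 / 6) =sqrt(15090) / 15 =8.19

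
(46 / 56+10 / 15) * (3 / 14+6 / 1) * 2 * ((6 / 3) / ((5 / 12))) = 4350 / 49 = 88.78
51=51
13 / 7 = 1.86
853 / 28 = 30.46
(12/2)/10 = 3/5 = 0.60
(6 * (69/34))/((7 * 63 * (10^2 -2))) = 23/81634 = 0.00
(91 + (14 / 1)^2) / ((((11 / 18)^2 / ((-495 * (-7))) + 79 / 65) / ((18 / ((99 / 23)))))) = 761571720 / 771287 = 987.40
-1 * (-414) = 414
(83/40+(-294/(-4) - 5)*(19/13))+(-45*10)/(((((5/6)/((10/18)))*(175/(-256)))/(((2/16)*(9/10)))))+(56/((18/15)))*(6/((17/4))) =217.44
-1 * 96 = -96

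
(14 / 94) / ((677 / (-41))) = -287 / 31819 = -0.01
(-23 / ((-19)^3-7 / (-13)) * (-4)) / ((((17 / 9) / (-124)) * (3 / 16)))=296608 / 63155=4.70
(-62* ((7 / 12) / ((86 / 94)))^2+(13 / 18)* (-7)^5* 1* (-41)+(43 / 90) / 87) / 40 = 28819177229203 / 2316427200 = 12441.22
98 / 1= 98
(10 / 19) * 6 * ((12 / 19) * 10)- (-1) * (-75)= -19875 / 361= -55.06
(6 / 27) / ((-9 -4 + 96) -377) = -1 / 1323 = -0.00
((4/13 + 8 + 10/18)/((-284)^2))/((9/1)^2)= 1037/764376912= 0.00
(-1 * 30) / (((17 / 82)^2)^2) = -1356365280 / 83521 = -16239.81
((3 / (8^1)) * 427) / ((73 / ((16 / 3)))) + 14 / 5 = 5292 / 365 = 14.50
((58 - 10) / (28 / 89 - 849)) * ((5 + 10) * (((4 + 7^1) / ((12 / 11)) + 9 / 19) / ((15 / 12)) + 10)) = -22457904 / 1435127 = -15.65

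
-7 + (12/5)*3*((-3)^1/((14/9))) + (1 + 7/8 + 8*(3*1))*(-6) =-24659/140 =-176.14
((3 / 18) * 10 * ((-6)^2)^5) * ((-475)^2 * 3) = 68213404800000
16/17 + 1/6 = 113/102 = 1.11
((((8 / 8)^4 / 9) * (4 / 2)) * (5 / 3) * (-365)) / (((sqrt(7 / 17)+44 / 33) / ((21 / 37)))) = -1737400 / 23199+25550 * sqrt(119) / 7733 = -38.85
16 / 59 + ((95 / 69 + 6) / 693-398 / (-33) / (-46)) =55420 / 2821203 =0.02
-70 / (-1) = 70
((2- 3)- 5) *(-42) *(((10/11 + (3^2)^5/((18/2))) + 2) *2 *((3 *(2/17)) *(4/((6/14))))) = 2037857472/187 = 10897633.54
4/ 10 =2/ 5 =0.40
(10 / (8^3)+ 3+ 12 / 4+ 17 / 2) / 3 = 1239 / 256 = 4.84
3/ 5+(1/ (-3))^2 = 32/ 45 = 0.71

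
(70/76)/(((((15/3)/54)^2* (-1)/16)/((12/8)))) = -244944/95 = -2578.36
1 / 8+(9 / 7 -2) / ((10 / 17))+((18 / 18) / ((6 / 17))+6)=1301 / 168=7.74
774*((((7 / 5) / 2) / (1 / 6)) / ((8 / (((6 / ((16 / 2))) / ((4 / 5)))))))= 24381 / 64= 380.95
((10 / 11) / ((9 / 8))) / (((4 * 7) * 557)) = 20 / 386001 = 0.00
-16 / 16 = -1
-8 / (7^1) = -8 / 7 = -1.14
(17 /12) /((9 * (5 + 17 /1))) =17 /2376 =0.01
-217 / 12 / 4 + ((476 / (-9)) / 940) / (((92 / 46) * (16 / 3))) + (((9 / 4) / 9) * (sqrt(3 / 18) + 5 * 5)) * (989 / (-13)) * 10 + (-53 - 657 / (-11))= -15332288867 / 3226080 - 4945 * sqrt(6) / 156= -4830.25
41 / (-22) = -41 / 22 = -1.86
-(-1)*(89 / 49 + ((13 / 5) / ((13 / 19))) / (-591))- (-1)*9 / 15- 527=-75958024 / 144795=-524.59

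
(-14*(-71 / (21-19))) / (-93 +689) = 497 / 596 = 0.83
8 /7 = 1.14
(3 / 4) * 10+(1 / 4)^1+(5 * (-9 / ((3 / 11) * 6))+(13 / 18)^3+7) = -72161 / 5832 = -12.37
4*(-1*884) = -3536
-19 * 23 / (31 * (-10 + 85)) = -437 / 2325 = -0.19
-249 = -249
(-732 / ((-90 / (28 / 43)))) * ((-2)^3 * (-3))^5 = 9066774528 / 215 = 42171044.32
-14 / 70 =-1 / 5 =-0.20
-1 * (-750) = 750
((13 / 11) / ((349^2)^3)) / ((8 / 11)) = 0.00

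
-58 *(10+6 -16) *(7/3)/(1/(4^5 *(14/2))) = 0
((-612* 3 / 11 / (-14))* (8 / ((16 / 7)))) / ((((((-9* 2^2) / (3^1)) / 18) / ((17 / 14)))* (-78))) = 7803 / 8008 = 0.97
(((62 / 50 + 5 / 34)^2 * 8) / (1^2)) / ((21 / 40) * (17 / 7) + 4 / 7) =155684592 / 18676625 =8.34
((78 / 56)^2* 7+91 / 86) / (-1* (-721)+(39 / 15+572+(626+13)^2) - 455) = 352495 / 9852611328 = 0.00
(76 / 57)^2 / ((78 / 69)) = 1.57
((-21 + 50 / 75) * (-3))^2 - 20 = 3701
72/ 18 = 4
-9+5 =-4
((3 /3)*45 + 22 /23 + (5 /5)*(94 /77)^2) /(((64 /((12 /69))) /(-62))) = -200575611 /25091528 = -7.99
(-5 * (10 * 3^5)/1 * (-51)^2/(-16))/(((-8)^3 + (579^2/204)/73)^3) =-241597238522880600/14345736302273154661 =-0.02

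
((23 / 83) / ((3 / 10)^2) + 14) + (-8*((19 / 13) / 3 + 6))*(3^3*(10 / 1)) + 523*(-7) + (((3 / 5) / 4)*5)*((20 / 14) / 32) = -17656.20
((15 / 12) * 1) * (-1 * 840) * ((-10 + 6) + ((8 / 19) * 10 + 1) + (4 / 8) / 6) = -51625 / 38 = -1358.55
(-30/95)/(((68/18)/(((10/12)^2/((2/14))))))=-525/1292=-0.41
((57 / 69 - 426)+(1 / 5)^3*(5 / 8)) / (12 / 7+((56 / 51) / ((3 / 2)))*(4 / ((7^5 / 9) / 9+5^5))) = -15705822215629 / 63358504800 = -247.89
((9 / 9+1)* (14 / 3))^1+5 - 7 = 22 / 3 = 7.33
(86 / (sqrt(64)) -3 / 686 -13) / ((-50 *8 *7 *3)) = 1031 / 3841600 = 0.00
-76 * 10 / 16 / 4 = -95 / 8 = -11.88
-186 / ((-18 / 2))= 62 / 3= 20.67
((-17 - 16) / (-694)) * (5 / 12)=55 / 2776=0.02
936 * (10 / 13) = 720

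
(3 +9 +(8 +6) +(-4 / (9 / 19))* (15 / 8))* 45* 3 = 2745 / 2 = 1372.50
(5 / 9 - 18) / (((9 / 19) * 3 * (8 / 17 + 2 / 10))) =-13345 / 729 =-18.31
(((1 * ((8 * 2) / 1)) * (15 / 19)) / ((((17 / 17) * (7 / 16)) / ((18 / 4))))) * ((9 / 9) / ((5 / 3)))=10368 / 133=77.95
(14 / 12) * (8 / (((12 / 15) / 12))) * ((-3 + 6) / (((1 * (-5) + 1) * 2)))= -105 / 2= -52.50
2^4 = 16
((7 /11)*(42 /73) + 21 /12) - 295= -940743 /3212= -292.88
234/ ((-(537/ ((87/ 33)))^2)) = -21866/ 3876961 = -0.01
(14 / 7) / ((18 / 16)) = 16 / 9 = 1.78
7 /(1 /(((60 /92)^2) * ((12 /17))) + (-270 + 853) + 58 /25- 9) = 0.01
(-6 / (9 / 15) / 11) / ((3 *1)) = -10 / 33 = -0.30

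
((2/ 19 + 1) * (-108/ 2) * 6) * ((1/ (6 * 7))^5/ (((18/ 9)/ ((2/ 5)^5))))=-2/ 142559375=-0.00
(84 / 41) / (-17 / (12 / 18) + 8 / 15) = -0.08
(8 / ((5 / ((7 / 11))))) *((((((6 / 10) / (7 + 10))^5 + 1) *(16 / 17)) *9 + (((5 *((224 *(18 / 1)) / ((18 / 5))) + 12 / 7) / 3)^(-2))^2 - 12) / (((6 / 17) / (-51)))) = 4405749876784966749064564251741 / 8484463412916246267611000000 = 519.27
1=1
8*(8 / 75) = 64 / 75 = 0.85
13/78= 1/6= 0.17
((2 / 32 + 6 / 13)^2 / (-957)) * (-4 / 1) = 11881 / 10350912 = 0.00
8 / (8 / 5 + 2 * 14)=10 / 37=0.27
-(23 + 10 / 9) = -217 / 9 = -24.11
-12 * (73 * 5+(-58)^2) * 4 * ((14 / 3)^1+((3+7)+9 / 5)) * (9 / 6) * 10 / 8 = -5526378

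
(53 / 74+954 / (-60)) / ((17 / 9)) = -25281 / 3145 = -8.04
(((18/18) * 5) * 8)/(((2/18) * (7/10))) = 3600/7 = 514.29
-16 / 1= -16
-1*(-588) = 588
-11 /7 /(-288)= 0.01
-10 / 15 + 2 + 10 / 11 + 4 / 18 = 244 / 99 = 2.46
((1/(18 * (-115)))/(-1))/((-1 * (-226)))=1/467820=0.00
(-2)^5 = -32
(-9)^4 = 6561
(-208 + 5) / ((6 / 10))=-1015 / 3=-338.33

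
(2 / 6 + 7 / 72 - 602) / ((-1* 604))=43313 / 43488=1.00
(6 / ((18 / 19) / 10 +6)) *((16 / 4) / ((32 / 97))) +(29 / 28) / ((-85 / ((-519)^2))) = -375532648 / 114835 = -3270.19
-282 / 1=-282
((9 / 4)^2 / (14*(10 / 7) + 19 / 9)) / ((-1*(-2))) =729 / 6368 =0.11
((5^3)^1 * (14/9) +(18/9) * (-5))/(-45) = -332/81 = -4.10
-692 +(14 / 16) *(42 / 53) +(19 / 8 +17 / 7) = -2037541 / 2968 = -686.50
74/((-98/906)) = -33522/49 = -684.12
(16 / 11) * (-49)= -784 / 11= -71.27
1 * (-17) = -17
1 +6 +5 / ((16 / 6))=71 / 8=8.88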